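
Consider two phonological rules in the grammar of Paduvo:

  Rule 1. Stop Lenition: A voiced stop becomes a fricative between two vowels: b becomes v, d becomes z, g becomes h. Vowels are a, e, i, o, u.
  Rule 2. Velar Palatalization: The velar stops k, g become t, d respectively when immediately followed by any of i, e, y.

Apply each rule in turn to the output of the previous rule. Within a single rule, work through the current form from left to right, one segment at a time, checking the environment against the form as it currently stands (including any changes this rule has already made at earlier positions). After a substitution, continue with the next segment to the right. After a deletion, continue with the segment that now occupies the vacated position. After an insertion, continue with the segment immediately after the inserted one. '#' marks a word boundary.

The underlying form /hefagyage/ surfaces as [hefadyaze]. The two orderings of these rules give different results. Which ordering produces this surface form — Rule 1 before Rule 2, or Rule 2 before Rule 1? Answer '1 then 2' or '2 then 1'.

Order 1 then 2:
  1 Stop Lenition: [hefagyage] → [hefagyahe]
  2 Velar Palatalization: [hefagyahe] → [hefadyahe]
  result: [hefadyahe]
Order 2 then 1:
  2 Velar Palatalization: [hefagyage] → [hefadyade]
  1 Stop Lenition: [hefadyade] → [hefadyaze]
  result: [hefadyaze]

2 then 1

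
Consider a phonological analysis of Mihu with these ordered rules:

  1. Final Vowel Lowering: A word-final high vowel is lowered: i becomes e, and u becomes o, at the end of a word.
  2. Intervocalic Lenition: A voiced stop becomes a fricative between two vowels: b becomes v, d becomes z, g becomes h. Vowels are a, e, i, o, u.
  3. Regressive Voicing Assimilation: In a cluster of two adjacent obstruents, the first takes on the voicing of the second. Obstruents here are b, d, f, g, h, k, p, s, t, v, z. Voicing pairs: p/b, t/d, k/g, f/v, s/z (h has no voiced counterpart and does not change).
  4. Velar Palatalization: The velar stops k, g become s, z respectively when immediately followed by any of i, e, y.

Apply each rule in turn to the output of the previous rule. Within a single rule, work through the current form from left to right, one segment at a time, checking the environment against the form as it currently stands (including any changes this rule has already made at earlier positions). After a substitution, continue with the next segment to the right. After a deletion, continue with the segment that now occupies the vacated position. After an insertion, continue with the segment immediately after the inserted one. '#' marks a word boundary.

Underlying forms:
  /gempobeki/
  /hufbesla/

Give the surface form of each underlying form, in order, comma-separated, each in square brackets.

/gempobeki/:
  1 Final Vowel Lowering: [gempobeki] → [gempobeke]
  2 Intervocalic Lenition: [gempobeke] → [gempoveke]
  3 Regressive Voicing Assimilation: no change — [gempoveke]
  4 Velar Palatalization: [gempoveke] → [zempovese]
/hufbesla/:
  1 Final Vowel Lowering: no change — [hufbesla]
  2 Intervocalic Lenition: no change — [hufbesla]
  3 Regressive Voicing Assimilation: [hufbesla] → [huvbesla]
  4 Velar Palatalization: no change — [huvbesla]

[zempovese], [huvbesla]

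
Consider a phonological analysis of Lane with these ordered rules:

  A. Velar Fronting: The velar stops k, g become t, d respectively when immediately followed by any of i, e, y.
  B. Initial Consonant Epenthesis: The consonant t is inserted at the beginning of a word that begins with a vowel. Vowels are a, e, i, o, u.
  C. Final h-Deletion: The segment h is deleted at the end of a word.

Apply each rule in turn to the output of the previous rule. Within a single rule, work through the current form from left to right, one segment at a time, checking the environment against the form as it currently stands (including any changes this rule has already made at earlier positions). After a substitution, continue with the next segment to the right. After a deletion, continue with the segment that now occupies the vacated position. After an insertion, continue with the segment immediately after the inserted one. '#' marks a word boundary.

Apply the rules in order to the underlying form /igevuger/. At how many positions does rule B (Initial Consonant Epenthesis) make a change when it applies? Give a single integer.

1

A Velar Fronting: [igevuger] → [idevuder]
B Initial Consonant Epenthesis: [idevuder] → [tidevuder]
C Final h-Deletion: no change — [tidevuder]
Rule B changed 1 position(s).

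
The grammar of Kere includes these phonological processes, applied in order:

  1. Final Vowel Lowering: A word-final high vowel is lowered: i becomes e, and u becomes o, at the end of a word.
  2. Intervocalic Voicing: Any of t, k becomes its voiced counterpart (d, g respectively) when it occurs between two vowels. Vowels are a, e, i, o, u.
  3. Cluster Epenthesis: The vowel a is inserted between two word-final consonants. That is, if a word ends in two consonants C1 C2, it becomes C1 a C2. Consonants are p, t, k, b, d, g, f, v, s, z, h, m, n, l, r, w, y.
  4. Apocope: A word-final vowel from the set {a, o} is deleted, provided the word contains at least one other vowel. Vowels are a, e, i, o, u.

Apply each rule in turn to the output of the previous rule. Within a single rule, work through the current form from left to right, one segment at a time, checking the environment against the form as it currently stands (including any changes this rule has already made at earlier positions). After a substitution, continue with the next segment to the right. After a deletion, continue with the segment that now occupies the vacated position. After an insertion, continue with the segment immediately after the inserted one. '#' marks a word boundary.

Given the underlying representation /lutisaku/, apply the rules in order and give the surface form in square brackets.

1 Final Vowel Lowering: [lutisaku] → [lutisako]
2 Intervocalic Voicing: [lutisako] → [ludisago]
3 Cluster Epenthesis: no change — [ludisago]
4 Apocope: [ludisago] → [ludisag]

[ludisag]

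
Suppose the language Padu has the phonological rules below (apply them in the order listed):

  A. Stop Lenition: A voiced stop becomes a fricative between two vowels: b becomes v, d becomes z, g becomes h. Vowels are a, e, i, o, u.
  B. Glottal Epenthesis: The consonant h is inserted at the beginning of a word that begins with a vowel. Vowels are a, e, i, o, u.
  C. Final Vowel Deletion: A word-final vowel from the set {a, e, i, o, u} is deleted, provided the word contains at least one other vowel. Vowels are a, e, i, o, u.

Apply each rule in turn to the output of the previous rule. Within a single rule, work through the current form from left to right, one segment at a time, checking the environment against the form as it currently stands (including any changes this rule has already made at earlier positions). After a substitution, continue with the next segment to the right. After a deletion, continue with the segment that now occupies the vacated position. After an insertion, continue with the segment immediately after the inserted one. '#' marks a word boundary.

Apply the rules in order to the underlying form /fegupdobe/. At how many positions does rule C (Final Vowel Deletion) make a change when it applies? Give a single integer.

1

A Stop Lenition: [fegupdobe] → [fehupdove]
B Glottal Epenthesis: no change — [fehupdove]
C Final Vowel Deletion: [fehupdove] → [fehupdov]
Rule C changed 1 position(s).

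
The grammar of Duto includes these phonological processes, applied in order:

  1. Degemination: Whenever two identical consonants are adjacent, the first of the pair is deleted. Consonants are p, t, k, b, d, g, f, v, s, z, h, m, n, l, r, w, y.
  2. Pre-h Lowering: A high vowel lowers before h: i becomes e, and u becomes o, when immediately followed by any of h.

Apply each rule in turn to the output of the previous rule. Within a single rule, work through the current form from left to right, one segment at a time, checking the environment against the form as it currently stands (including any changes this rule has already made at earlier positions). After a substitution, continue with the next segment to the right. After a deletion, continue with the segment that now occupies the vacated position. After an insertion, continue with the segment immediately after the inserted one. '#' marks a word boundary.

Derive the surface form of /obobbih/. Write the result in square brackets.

[obobeh]

1 Degemination: [obobbih] → [obobih]
2 Pre-h Lowering: [obobih] → [obobeh]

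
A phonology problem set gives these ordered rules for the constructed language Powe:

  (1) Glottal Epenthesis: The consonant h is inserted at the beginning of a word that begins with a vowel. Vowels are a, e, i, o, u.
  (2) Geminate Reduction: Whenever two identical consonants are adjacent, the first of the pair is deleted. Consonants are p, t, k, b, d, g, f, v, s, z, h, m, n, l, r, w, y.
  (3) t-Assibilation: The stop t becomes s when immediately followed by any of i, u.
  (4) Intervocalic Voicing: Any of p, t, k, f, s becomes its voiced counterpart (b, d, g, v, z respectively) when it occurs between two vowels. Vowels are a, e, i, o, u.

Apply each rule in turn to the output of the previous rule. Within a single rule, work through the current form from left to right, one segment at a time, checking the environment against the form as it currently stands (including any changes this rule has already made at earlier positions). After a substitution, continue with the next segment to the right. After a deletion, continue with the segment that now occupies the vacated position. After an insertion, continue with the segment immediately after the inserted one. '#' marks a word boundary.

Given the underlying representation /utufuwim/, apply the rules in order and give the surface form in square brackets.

[huzuvuwim]

(1) Glottal Epenthesis: [utufuwim] → [hutufuwim]
(2) Geminate Reduction: no change — [hutufuwim]
(3) t-Assibilation: [hutufuwim] → [husufuwim]
(4) Intervocalic Voicing: [husufuwim] → [huzuvuwim]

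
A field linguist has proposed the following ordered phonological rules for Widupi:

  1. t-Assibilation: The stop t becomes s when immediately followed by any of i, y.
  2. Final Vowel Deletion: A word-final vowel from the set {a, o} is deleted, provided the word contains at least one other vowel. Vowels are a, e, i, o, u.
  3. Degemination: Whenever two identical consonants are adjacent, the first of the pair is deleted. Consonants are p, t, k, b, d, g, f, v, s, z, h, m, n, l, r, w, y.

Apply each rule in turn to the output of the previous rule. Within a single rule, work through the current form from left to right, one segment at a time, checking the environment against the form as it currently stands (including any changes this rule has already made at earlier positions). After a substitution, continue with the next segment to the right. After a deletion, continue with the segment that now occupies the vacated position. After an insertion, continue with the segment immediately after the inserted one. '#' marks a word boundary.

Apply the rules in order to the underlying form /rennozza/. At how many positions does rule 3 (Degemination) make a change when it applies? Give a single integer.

1 t-Assibilation: no change — [rennozza]
2 Final Vowel Deletion: [rennozza] → [rennozz]
3 Degemination: [rennozz] → [renoz]
Rule 3 changed 2 position(s).

2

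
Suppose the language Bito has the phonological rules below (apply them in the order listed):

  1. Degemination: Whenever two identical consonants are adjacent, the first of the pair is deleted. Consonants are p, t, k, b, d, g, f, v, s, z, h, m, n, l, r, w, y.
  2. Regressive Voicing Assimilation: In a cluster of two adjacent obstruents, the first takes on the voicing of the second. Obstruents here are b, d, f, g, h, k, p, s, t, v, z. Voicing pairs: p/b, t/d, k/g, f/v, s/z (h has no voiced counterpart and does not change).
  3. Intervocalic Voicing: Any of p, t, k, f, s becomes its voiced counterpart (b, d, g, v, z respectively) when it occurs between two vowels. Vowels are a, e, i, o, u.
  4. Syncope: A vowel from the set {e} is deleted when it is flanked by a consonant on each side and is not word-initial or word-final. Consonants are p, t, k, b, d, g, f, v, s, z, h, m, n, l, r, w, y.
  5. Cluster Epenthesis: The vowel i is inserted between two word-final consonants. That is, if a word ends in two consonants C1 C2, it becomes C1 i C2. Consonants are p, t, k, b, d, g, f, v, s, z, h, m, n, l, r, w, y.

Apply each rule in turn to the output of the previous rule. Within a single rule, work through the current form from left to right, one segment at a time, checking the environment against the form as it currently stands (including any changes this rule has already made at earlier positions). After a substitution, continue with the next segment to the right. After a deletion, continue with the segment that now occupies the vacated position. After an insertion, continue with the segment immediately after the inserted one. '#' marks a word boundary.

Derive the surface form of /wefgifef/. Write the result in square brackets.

[wvgivif]

1 Degemination: no change — [wefgifef]
2 Regressive Voicing Assimilation: [wefgifef] → [wevgifef]
3 Intervocalic Voicing: [wevgifef] → [wevgivef]
4 Syncope: [wevgivef] → [wvgivf]
5 Cluster Epenthesis: [wvgivf] → [wvgivif]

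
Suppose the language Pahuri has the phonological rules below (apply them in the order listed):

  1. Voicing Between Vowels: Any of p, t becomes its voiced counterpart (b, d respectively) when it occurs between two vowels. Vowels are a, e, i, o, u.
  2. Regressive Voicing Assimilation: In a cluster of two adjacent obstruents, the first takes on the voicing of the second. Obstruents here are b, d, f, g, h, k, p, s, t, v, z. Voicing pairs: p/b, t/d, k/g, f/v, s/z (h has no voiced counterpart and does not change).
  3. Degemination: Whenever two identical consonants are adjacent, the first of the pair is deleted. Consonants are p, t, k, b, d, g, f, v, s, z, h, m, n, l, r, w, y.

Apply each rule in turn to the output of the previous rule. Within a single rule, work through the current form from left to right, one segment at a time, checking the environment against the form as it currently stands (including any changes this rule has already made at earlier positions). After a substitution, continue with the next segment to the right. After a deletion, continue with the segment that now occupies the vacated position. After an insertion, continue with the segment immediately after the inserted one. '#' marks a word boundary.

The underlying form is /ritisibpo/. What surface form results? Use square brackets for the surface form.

[ridisipo]

1 Voicing Between Vowels: [ritisibpo] → [ridisibpo]
2 Regressive Voicing Assimilation: [ridisibpo] → [ridisippo]
3 Degemination: [ridisippo] → [ridisipo]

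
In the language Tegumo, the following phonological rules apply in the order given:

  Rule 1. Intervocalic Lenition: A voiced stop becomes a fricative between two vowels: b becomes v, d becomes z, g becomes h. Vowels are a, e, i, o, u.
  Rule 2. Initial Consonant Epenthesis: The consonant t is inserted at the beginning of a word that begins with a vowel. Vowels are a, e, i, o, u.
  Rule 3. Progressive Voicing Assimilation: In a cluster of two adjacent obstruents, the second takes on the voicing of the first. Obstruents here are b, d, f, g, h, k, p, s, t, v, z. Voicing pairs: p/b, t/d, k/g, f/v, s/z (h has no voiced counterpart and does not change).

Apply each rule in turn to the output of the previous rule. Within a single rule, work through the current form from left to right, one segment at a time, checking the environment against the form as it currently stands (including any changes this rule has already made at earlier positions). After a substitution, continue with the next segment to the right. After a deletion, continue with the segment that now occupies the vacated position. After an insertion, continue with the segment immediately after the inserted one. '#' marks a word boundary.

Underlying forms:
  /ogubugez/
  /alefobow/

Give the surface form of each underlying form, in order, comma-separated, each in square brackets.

/ogubugez/:
  Rule 1 Intervocalic Lenition: [ogubugez] → [ohuvuhez]
  Rule 2 Initial Consonant Epenthesis: [ohuvuhez] → [tohuvuhez]
  Rule 3 Progressive Voicing Assimilation: no change — [tohuvuhez]
/alefobow/:
  Rule 1 Intervocalic Lenition: [alefobow] → [alefovow]
  Rule 2 Initial Consonant Epenthesis: [alefovow] → [talefovow]
  Rule 3 Progressive Voicing Assimilation: no change — [talefovow]

[tohuvuhez], [talefovow]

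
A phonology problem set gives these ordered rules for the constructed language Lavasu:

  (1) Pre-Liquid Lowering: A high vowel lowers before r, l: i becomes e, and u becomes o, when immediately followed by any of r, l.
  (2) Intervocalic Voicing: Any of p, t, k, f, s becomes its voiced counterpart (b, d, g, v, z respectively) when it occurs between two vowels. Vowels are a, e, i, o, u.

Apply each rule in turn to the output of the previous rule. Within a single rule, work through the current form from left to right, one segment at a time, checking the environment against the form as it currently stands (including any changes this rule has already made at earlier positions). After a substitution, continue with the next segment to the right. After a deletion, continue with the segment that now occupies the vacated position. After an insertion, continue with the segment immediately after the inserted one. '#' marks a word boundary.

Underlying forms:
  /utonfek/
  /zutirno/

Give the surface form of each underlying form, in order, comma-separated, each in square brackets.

/utonfek/:
  (1) Pre-Liquid Lowering: no change — [utonfek]
  (2) Intervocalic Voicing: [utonfek] → [udonfek]
/zutirno/:
  (1) Pre-Liquid Lowering: [zutirno] → [zuterno]
  (2) Intervocalic Voicing: [zuterno] → [zuderno]

[udonfek], [zuderno]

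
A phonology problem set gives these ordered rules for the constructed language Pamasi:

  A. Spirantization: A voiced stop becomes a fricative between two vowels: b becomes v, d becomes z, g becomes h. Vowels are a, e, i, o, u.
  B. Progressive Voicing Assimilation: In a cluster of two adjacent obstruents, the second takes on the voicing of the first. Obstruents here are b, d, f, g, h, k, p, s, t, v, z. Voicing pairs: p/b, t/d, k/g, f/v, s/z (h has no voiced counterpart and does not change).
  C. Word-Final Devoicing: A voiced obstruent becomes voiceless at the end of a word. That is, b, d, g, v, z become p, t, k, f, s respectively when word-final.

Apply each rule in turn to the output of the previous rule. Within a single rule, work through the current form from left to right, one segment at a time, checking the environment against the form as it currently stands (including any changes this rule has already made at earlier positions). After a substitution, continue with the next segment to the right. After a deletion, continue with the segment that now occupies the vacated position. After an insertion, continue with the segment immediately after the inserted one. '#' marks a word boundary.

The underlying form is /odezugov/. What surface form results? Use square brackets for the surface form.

A Spirantization: [odezugov] → [ozezuhov]
B Progressive Voicing Assimilation: no change — [ozezuhov]
C Word-Final Devoicing: [ozezuhov] → [ozezuhof]

[ozezuhof]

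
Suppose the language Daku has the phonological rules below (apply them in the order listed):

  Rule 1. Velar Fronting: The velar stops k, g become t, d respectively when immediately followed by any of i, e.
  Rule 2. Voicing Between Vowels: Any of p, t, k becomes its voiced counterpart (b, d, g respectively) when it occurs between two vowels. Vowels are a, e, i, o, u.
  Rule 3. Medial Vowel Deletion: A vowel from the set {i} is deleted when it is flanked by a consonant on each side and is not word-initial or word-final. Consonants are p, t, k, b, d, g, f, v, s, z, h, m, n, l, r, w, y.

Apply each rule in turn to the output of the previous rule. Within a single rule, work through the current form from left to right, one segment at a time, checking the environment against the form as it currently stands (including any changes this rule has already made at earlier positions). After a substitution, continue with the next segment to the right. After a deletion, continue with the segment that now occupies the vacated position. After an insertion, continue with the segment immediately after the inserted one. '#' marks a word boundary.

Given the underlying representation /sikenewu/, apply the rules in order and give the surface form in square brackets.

[sdenewu]

Rule 1 Velar Fronting: [sikenewu] → [sitenewu]
Rule 2 Voicing Between Vowels: [sitenewu] → [sidenewu]
Rule 3 Medial Vowel Deletion: [sidenewu] → [sdenewu]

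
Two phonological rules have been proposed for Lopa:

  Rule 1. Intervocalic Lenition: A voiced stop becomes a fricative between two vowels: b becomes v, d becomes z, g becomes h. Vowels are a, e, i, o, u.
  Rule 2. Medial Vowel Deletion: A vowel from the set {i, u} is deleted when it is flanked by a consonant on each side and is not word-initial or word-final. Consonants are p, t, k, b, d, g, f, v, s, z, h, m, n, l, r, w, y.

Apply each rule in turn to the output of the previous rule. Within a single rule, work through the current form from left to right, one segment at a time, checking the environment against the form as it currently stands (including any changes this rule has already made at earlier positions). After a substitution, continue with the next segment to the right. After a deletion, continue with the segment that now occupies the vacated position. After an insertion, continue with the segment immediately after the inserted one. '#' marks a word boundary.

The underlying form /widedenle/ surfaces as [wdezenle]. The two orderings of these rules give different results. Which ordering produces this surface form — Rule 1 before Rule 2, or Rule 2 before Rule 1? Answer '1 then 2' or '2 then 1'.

2 then 1

Order 1 then 2:
  1 Intervocalic Lenition: [widedenle] → [wizezenle]
  2 Medial Vowel Deletion: [wizezenle] → [wzezenle]
  result: [wzezenle]
Order 2 then 1:
  2 Medial Vowel Deletion: [widedenle] → [wdedenle]
  1 Intervocalic Lenition: [wdedenle] → [wdezenle]
  result: [wdezenle]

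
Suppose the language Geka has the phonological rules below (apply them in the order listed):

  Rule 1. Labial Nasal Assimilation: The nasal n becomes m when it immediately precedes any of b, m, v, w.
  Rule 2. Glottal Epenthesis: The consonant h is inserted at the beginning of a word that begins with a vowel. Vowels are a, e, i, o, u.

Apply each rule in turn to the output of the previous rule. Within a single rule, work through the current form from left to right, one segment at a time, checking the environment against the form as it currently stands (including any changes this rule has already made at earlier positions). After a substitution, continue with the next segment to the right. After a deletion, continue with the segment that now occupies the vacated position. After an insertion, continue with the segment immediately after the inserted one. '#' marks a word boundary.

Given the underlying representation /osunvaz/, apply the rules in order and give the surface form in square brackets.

[hosumvaz]

Rule 1 Labial Nasal Assimilation: [osunvaz] → [osumvaz]
Rule 2 Glottal Epenthesis: [osumvaz] → [hosumvaz]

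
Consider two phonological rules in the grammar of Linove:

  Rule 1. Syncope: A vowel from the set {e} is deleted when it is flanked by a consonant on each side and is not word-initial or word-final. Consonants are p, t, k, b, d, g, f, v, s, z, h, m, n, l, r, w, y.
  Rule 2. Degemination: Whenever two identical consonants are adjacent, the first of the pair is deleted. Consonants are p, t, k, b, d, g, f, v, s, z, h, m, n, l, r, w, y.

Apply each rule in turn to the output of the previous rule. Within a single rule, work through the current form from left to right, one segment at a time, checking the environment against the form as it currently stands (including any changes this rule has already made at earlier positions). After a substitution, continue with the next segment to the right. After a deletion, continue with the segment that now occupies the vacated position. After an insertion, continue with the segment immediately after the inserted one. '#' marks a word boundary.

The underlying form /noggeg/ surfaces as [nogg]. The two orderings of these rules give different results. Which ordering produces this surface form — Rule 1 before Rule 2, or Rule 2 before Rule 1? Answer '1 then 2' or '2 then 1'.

2 then 1

Order 1 then 2:
  1 Syncope: [noggeg] → [noggg]
  2 Degemination: [noggg] → [nog]
  result: [nog]
Order 2 then 1:
  2 Degemination: [noggeg] → [nogeg]
  1 Syncope: [nogeg] → [nogg]
  result: [nogg]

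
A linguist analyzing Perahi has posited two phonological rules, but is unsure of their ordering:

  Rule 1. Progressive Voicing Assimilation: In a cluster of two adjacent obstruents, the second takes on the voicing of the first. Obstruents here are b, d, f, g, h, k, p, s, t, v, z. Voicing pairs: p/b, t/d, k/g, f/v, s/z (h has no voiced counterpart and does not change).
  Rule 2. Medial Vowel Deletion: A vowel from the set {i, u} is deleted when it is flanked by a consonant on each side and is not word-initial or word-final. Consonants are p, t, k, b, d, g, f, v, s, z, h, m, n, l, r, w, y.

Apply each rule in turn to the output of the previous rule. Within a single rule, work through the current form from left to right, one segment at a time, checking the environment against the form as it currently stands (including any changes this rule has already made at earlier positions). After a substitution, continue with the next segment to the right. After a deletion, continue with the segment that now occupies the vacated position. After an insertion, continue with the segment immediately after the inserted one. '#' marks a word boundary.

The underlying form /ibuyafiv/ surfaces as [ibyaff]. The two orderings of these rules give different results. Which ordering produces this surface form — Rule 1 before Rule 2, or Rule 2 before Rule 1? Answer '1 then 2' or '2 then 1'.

Order 1 then 2:
  1 Progressive Voicing Assimilation: no change — [ibuyafiv]
  2 Medial Vowel Deletion: [ibuyafiv] → [ibyafv]
  result: [ibyafv]
Order 2 then 1:
  2 Medial Vowel Deletion: [ibuyafiv] → [ibyafv]
  1 Progressive Voicing Assimilation: [ibyafv] → [ibyaff]
  result: [ibyaff]

2 then 1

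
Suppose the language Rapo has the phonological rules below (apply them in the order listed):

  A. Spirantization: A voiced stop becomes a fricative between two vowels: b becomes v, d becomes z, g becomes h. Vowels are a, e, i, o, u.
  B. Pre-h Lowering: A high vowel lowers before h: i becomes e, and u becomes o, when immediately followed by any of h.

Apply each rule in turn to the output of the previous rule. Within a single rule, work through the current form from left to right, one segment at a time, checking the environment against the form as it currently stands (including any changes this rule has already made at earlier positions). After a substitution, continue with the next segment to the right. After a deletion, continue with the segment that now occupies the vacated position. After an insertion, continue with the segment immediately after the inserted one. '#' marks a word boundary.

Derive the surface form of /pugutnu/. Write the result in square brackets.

[pohutnu]

A Spirantization: [pugutnu] → [puhutnu]
B Pre-h Lowering: [puhutnu] → [pohutnu]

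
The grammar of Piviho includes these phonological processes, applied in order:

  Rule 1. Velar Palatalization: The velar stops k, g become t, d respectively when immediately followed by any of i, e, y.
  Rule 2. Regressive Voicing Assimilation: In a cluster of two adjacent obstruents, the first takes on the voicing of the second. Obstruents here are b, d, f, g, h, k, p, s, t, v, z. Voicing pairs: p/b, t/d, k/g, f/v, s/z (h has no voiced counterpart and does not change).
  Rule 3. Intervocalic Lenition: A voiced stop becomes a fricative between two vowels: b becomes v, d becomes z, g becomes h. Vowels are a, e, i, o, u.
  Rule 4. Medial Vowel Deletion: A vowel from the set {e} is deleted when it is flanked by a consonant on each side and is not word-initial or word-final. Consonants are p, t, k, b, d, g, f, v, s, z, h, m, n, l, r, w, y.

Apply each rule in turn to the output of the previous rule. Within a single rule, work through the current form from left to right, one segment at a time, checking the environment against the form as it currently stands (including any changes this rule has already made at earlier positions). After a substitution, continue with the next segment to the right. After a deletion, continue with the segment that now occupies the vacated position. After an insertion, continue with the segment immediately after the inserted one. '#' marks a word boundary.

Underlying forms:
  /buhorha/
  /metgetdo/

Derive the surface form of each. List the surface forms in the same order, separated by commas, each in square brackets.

[buhorha], [mddddo]

/buhorha/:
  Rule 1 Velar Palatalization: no change — [buhorha]
  Rule 2 Regressive Voicing Assimilation: no change — [buhorha]
  Rule 3 Intervocalic Lenition: no change — [buhorha]
  Rule 4 Medial Vowel Deletion: no change — [buhorha]
/metgetdo/:
  Rule 1 Velar Palatalization: [metgetdo] → [metdetdo]
  Rule 2 Regressive Voicing Assimilation: [metdetdo] → [meddeddo]
  Rule 3 Intervocalic Lenition: no change — [meddeddo]
  Rule 4 Medial Vowel Deletion: [meddeddo] → [mddddo]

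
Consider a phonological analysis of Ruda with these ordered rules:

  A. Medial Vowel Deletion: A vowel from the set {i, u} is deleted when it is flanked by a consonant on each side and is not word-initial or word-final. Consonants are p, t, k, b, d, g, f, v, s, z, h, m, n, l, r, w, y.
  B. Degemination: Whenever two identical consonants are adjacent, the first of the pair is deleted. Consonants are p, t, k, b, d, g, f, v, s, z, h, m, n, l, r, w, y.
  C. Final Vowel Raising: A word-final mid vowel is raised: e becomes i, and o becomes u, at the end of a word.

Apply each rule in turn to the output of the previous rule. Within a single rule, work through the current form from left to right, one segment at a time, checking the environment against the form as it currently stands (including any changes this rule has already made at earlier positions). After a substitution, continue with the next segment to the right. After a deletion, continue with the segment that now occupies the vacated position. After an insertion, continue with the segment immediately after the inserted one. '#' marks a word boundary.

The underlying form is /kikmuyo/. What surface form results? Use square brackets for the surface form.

A Medial Vowel Deletion: [kikmuyo] → [kkmyo]
B Degemination: [kkmyo] → [kmyo]
C Final Vowel Raising: [kmyo] → [kmyu]

[kmyu]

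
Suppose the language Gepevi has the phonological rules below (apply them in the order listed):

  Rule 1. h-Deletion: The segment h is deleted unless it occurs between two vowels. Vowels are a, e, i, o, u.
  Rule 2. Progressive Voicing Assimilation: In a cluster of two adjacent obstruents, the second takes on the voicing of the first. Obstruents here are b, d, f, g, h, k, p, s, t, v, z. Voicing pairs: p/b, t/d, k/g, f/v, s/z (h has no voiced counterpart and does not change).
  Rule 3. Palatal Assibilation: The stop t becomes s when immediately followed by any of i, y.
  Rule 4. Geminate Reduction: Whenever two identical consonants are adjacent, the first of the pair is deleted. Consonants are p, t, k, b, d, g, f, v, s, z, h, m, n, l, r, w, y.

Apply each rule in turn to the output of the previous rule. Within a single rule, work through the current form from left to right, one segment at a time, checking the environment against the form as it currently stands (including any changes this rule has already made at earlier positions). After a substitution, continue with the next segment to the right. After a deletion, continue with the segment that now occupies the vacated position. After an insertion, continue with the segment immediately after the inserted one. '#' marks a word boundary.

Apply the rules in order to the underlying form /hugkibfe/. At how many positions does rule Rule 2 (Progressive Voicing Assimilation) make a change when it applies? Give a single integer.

Rule 1 h-Deletion: [hugkibfe] → [ugkibfe]
Rule 2 Progressive Voicing Assimilation: [ugkibfe] → [uggibve]
Rule 3 Palatal Assibilation: no change — [uggibve]
Rule 4 Geminate Reduction: [uggibve] → [ugibve]
Rule Rule 2 changed 2 position(s).

2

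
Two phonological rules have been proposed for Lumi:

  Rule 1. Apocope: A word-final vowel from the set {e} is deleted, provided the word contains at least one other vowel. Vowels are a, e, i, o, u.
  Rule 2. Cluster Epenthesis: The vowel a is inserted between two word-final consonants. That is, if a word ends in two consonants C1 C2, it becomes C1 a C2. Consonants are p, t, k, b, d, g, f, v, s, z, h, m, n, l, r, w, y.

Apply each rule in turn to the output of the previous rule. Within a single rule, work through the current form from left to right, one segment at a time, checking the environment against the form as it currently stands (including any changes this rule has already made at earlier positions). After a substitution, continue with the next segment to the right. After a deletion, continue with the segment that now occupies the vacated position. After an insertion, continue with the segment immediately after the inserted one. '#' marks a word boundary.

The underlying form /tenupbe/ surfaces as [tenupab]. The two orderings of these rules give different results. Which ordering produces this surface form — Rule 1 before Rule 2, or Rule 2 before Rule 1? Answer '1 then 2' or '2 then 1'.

1 then 2

Order 1 then 2:
  1 Apocope: [tenupbe] → [tenupb]
  2 Cluster Epenthesis: [tenupb] → [tenupab]
  result: [tenupab]
Order 2 then 1:
  2 Cluster Epenthesis: no change — [tenupbe]
  1 Apocope: [tenupbe] → [tenupb]
  result: [tenupb]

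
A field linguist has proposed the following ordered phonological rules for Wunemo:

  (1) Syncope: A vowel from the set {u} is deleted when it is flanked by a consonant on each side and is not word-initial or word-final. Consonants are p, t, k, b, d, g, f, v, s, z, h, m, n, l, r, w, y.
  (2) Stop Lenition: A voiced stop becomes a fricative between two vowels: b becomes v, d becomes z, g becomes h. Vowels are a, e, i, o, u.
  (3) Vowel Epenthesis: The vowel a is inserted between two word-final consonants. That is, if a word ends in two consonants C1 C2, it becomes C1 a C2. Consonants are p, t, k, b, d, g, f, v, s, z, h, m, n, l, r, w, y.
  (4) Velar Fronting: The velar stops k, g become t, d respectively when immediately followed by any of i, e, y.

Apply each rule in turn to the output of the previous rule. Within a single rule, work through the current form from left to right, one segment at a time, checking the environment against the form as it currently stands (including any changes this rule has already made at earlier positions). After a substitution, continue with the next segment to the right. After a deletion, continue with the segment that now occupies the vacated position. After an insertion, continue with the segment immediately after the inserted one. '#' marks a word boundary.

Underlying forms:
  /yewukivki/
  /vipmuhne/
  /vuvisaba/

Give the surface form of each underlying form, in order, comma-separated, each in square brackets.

/yewukivki/:
  (1) Syncope: [yewukivki] → [yewkivki]
  (2) Stop Lenition: no change — [yewkivki]
  (3) Vowel Epenthesis: no change — [yewkivki]
  (4) Velar Fronting: [yewkivki] → [yewtivti]
/vipmuhne/:
  (1) Syncope: [vipmuhne] → [vipmhne]
  (2) Stop Lenition: no change — [vipmhne]
  (3) Vowel Epenthesis: no change — [vipmhne]
  (4) Velar Fronting: no change — [vipmhne]
/vuvisaba/:
  (1) Syncope: [vuvisaba] → [vvisaba]
  (2) Stop Lenition: [vvisaba] → [vvisava]
  (3) Vowel Epenthesis: no change — [vvisava]
  (4) Velar Fronting: no change — [vvisava]

[yewtivti], [vipmhne], [vvisava]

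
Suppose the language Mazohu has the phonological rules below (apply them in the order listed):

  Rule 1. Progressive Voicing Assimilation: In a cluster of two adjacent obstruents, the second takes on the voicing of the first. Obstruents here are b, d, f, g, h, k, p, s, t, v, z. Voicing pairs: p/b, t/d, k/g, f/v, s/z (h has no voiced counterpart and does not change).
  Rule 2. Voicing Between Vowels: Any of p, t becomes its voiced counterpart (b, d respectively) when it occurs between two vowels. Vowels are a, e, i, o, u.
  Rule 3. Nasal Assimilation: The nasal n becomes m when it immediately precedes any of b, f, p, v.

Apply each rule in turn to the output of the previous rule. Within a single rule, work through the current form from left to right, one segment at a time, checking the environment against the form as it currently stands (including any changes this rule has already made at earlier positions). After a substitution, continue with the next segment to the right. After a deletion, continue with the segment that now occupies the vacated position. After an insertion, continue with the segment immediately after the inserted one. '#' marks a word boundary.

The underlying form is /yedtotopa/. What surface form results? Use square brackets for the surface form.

Rule 1 Progressive Voicing Assimilation: [yedtotopa] → [yeddotopa]
Rule 2 Voicing Between Vowels: [yeddotopa] → [yeddodoba]
Rule 3 Nasal Assimilation: no change — [yeddodoba]

[yeddodoba]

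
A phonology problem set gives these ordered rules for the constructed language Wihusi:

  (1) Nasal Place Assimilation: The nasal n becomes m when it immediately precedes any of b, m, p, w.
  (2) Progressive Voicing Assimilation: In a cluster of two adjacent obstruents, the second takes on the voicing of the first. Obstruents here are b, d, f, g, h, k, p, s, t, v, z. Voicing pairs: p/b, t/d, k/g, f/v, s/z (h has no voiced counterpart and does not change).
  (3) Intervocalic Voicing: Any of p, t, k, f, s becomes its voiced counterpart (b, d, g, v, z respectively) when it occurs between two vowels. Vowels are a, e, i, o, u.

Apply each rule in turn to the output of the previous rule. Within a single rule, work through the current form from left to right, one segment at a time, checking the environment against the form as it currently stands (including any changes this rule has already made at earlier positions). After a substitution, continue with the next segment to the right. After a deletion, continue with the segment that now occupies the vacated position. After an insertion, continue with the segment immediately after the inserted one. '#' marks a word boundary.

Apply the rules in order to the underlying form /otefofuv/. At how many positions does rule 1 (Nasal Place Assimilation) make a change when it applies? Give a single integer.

0

(1) Nasal Place Assimilation: no change — [otefofuv]
(2) Progressive Voicing Assimilation: no change — [otefofuv]
(3) Intervocalic Voicing: [otefofuv] → [odevovuv]
Rule 1 changed 0 position(s).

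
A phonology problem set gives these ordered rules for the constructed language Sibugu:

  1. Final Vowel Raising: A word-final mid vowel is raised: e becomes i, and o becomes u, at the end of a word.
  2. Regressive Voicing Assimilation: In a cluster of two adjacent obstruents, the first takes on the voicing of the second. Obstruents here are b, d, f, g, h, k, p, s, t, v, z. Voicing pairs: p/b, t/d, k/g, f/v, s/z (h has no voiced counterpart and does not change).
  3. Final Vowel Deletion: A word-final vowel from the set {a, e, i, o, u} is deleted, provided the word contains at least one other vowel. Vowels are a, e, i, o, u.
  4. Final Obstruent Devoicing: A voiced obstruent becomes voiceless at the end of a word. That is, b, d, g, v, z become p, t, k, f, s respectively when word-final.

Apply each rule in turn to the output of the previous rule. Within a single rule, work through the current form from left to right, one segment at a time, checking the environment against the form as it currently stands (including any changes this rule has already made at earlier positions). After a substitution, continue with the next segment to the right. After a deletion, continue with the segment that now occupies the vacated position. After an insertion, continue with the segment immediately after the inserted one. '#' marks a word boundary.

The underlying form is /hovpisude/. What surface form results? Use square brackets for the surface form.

1 Final Vowel Raising: [hovpisude] → [hovpisudi]
2 Regressive Voicing Assimilation: [hovpisudi] → [hofpisudi]
3 Final Vowel Deletion: [hofpisudi] → [hofpisud]
4 Final Obstruent Devoicing: [hofpisud] → [hofpisut]

[hofpisut]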